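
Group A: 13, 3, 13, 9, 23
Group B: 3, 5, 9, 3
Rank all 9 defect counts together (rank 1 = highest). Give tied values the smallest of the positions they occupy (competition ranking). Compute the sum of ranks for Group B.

24

Sorted (descending): 23, 13, 13, 9, 9, 5, 3, 3, 3
The 2 values of 13 occupy positions 2–3 → each gets rank 2.
The 2 values of 9 occupy positions 4–5 → each gets rank 4.
The 3 values of 3 occupy positions 7–9 → each gets rank 7.
Group B values → pooled ranks: 3→7, 5→6, 9→4, 3→7
Rank sum = 7 + 6 + 4 + 7 = 24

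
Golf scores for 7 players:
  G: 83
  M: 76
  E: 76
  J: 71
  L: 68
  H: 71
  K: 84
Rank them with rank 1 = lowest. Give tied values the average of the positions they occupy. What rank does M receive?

Sorted (ascending): 68, 71, 71, 76, 76, 83, 84
The 2 values of 71 occupy positions 2–3 → average rank (2+3)/2 = 2.5.
The 2 values of 76 occupy positions 4–5 → average rank (4+5)/2 = 4.5.
M has value 76 → rank 4.5.

4.5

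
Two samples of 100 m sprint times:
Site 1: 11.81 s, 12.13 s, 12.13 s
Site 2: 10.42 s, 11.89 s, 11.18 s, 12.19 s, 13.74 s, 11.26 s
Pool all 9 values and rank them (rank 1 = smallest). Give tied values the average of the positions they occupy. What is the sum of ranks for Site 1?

Sorted (ascending): 10.42, 11.18, 11.26, 11.81, 11.89, 12.13, 12.13, 12.19, 13.74
The 2 values of 12.13 occupy positions 6–7 → average rank (6+7)/2 = 6.5.
Site 1 values → pooled ranks: 11.81→4, 12.13→6.5, 12.13→6.5
Rank sum = 4 + 6.5 + 6.5 = 17

17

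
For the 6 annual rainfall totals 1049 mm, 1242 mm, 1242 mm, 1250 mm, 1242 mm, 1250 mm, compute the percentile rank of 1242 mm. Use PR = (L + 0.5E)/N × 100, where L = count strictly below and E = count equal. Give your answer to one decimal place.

41.7

N = 6.
Strictly below 1242: 1. Equal to 1242: 3.
PR = (1 + 0.5·3)/6 × 100 = 41.7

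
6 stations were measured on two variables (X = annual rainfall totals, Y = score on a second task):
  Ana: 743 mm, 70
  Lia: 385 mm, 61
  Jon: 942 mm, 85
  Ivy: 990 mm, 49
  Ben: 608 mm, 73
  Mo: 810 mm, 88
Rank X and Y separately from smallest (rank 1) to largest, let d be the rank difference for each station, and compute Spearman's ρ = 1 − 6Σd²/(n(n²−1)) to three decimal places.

Ranks of variable 1: 3, 1, 5, 6, 2, 4
Ranks of variable 2: 3, 2, 5, 1, 4, 6
d = r₁ − r₂: 0, -1, 0, 5, -2, -2
d²: 0, 1, 0, 25, 4, 4; Σd² = 34
ρ = 1 − 6·34/(6·35) = 1 − 204/210 = 0.029

0.029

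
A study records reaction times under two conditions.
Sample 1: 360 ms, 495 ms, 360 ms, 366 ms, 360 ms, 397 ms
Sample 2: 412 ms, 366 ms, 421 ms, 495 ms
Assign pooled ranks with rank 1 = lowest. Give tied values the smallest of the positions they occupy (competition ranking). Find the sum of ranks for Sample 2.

28

Sorted (ascending): 360, 360, 360, 366, 366, 397, 412, 421, 495, 495
The 3 values of 360 occupy positions 1–3 → each gets rank 1.
The 2 values of 366 occupy positions 4–5 → each gets rank 4.
The 2 values of 495 occupy positions 9–10 → each gets rank 9.
Sample 2 values → pooled ranks: 412→7, 366→4, 421→8, 495→9
Rank sum = 7 + 4 + 8 + 9 = 28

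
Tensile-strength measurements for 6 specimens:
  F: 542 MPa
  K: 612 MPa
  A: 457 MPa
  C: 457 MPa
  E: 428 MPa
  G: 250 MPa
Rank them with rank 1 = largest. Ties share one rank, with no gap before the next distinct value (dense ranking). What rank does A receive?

Sorted (descending): 612, 542, 457, 457, 428, 250
The 2 values of 457 share dense rank 3.
Remaining distinct values take the next consecutive integers.
A has value 457 MPa → rank 3.

3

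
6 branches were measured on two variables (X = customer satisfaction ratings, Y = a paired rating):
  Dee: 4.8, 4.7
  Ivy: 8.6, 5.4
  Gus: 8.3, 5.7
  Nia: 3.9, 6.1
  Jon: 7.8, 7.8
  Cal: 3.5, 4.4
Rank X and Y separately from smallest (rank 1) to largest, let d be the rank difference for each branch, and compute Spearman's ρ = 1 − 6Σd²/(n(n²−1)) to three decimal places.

Ranks of variable 1: 3, 6, 5, 2, 4, 1
Ranks of variable 2: 2, 3, 4, 5, 6, 1
d = r₁ − r₂: 1, 3, 1, -3, -2, 0
d²: 1, 9, 1, 9, 4, 0; Σd² = 24
ρ = 1 − 6·24/(6·35) = 1 − 144/210 = 0.314

0.314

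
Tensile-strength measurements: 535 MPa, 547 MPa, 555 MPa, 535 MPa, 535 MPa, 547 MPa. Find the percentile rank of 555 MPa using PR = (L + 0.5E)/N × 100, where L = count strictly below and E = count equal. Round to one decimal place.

91.7

N = 6.
Strictly below 555: 5. Equal to 555: 1.
PR = (5 + 0.5·1)/6 × 100 = 91.7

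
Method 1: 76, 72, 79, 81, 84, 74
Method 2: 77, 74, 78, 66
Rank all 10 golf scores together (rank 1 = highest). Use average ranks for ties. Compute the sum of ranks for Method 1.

28.5

Sorted (descending): 84, 81, 79, 78, 77, 76, 74, 74, 72, 66
The 2 values of 74 occupy positions 7–8 → average rank (7+8)/2 = 7.5.
Method 1 values → pooled ranks: 76→6, 72→9, 79→3, 81→2, 84→1, 74→7.5
Rank sum = 6 + 9 + 3 + 2 + 1 + 7.5 = 28.5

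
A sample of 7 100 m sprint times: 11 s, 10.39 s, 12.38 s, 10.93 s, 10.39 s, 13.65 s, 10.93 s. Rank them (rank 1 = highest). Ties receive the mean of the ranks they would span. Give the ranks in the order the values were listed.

3, 6.5, 2, 4.5, 6.5, 1, 4.5

Sorted (descending): 13.65, 12.38, 11, 10.93, 10.93, 10.39, 10.39
The 2 values of 10.93 occupy positions 4–5 → average rank (4+5)/2 = 4.5.
The 2 values of 10.39 occupy positions 6–7 → average rank (6+7)/2 = 6.5.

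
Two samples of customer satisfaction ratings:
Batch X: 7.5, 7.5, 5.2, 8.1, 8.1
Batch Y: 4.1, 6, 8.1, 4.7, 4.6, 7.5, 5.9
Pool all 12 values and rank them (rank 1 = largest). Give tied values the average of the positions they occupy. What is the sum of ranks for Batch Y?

55

Sorted (descending): 8.1, 8.1, 8.1, 7.5, 7.5, 7.5, 6, 5.9, 5.2, 4.7, 4.6, 4.1
The 3 values of 8.1 occupy positions 1–3 → average rank 2.
The 3 values of 7.5 occupy positions 4–6 → average rank 5.
Batch Y values → pooled ranks: 4.1→12, 6→7, 8.1→2, 4.7→10, 4.6→11, 7.5→5, 5.9→8
Rank sum = 12 + 7 + 2 + 10 + 11 + 5 + 8 = 55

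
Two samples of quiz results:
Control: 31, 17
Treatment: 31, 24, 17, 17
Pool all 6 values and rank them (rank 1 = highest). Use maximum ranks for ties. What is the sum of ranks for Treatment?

17

Sorted (descending): 31, 31, 24, 17, 17, 17
The 2 values of 31 occupy positions 1–2 → each gets rank 2.
The 3 values of 17 occupy positions 4–6 → each gets rank 6.
Treatment values → pooled ranks: 31→2, 24→3, 17→6, 17→6
Rank sum = 2 + 3 + 6 + 6 = 17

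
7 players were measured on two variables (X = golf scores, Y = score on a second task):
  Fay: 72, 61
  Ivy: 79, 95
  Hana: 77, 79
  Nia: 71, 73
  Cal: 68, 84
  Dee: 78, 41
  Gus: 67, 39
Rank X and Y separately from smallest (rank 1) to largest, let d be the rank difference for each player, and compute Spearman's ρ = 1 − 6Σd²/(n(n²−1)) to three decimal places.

Ranks of variable 1: 4, 7, 5, 3, 2, 6, 1
Ranks of variable 2: 3, 7, 5, 4, 6, 2, 1
d = r₁ − r₂: 1, 0, 0, -1, -4, 4, 0
d²: 1, 0, 0, 1, 16, 16, 0; Σd² = 34
ρ = 1 − 6·34/(7·48) = 1 − 204/336 = 0.393

0.393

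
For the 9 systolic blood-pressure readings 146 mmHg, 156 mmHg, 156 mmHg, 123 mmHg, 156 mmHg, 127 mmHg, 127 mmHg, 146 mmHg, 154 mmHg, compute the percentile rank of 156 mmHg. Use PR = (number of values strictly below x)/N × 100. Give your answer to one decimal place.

N = 9.
Strictly below 156: 6. Equal to 156: 3.
PR = 6/9 × 100 = 66.7

66.7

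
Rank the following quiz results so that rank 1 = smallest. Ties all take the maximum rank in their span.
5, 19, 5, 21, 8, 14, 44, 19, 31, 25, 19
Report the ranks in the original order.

2, 7, 2, 8, 3, 4, 11, 7, 10, 9, 7

Sorted (ascending): 5, 5, 8, 14, 19, 19, 19, 21, 25, 31, 44
The 2 values of 5 occupy positions 1–2 → each gets rank 2.
The 3 values of 19 occupy positions 5–7 → each gets rank 7.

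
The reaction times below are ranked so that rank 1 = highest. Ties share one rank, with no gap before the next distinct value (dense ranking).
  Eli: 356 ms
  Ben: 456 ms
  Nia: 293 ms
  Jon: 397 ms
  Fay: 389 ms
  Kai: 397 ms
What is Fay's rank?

Sorted (descending): 456, 397, 397, 389, 356, 293
The 2 values of 397 share dense rank 2.
Remaining distinct values take the next consecutive integers.
Fay has value 389 ms → rank 3.

3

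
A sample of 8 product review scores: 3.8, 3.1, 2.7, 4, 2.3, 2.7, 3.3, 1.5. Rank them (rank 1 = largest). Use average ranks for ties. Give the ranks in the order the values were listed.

2, 4, 5.5, 1, 7, 5.5, 3, 8

Sorted (descending): 4, 3.8, 3.3, 3.1, 2.7, 2.7, 2.3, 1.5
The 2 values of 2.7 occupy positions 5–6 → average rank (5+6)/2 = 5.5.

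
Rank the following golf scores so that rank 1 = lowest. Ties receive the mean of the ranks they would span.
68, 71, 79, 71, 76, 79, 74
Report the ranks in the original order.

Sorted (ascending): 68, 71, 71, 74, 76, 79, 79
The 2 values of 71 occupy positions 2–3 → average rank (2+3)/2 = 2.5.
The 2 values of 79 occupy positions 6–7 → average rank (6+7)/2 = 6.5.

1, 2.5, 6.5, 2.5, 5, 6.5, 4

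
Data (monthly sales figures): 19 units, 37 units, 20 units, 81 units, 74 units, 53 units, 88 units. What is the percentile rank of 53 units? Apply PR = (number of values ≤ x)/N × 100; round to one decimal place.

N = 7.
Strictly below 53: 3. Equal to 53: 1.
PR = 4/7 × 100 = 57.1

57.1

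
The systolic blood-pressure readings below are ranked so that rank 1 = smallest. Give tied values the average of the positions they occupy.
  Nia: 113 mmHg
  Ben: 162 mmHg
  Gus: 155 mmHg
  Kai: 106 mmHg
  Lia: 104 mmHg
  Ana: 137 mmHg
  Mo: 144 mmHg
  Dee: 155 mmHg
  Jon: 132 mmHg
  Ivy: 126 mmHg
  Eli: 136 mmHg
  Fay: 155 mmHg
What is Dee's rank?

10

Sorted (ascending): 104, 106, 113, 126, 132, 136, 137, 144, 155, 155, 155, 162
The 3 values of 155 occupy positions 9–11 → average rank 10.
Dee has value 155 mmHg → rank 10.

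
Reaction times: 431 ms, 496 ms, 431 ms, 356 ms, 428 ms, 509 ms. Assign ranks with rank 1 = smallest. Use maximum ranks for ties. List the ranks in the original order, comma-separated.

Sorted (ascending): 356, 428, 431, 431, 496, 509
The 2 values of 431 occupy positions 3–4 → each gets rank 4.

4, 5, 4, 1, 2, 6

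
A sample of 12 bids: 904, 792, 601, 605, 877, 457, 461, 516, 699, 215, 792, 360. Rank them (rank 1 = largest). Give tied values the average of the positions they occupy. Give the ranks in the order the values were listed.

1, 3.5, 7, 6, 2, 10, 9, 8, 5, 12, 3.5, 11

Sorted (descending): 904, 877, 792, 792, 699, 605, 601, 516, 461, 457, 360, 215
The 2 values of 792 occupy positions 3–4 → average rank (3+4)/2 = 3.5.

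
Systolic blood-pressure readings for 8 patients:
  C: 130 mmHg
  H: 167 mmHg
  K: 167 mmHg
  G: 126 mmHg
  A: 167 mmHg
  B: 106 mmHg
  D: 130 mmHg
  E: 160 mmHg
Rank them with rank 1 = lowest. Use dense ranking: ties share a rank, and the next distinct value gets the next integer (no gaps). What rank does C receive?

Sorted (ascending): 106, 126, 130, 130, 160, 167, 167, 167
The 2 values of 130 share dense rank 3.
The 3 values of 167 share dense rank 5.
Remaining distinct values take the next consecutive integers.
C has value 130 mmHg → rank 3.

3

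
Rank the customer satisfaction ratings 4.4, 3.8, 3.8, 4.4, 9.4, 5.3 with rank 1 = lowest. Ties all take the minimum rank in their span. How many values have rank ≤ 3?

Sorted (ascending): 3.8, 3.8, 4.4, 4.4, 5.3, 9.4
The 2 values of 3.8 occupy positions 1–2 → each gets rank 1.
The 2 values of 4.4 occupy positions 3–4 → each gets rank 3.
Ranks ≤ 3: {1, 1, 3, 3} → 4 values.

4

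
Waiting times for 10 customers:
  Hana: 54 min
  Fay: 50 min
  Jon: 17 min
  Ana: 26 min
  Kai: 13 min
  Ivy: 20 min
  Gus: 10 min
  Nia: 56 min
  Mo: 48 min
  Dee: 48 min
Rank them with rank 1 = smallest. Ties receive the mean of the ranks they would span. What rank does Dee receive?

Sorted (ascending): 10, 13, 17, 20, 26, 48, 48, 50, 54, 56
The 2 values of 48 occupy positions 6–7 → average rank (6+7)/2 = 6.5.
Dee has value 48 min → rank 6.5.

6.5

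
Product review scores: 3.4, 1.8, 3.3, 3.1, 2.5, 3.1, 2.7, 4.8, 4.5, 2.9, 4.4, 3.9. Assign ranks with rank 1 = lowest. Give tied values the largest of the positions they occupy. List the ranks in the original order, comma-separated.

Sorted (ascending): 1.8, 2.5, 2.7, 2.9, 3.1, 3.1, 3.3, 3.4, 3.9, 4.4, 4.5, 4.8
The 2 values of 3.1 occupy positions 5–6 → each gets rank 6.

8, 1, 7, 6, 2, 6, 3, 12, 11, 4, 10, 9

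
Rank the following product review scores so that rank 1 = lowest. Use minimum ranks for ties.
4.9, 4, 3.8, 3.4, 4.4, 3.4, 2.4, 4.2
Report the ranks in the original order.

8, 5, 4, 2, 7, 2, 1, 6

Sorted (ascending): 2.4, 3.4, 3.4, 3.8, 4, 4.2, 4.4, 4.9
The 2 values of 3.4 occupy positions 2–3 → each gets rank 2.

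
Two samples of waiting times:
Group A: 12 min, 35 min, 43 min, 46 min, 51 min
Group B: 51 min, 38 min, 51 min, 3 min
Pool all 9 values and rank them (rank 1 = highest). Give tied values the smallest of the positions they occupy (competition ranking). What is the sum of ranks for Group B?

Sorted (descending): 51, 51, 51, 46, 43, 38, 35, 12, 3
The 3 values of 51 occupy positions 1–3 → each gets rank 1.
Group B values → pooled ranks: 51→1, 38→6, 51→1, 3→9
Rank sum = 1 + 6 + 1 + 9 = 17

17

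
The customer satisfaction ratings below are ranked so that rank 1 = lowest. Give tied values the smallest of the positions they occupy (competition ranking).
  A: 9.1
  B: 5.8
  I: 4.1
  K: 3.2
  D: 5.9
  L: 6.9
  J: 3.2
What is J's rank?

1

Sorted (ascending): 3.2, 3.2, 4.1, 5.8, 5.9, 6.9, 9.1
The 2 values of 3.2 occupy positions 1–2 → each gets rank 1.
J has value 3.2 → rank 1.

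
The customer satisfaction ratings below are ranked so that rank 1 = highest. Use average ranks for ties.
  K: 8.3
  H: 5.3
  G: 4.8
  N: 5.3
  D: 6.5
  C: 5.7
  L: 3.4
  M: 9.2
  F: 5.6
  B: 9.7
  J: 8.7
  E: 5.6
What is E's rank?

7.5

Sorted (descending): 9.7, 9.2, 8.7, 8.3, 6.5, 5.7, 5.6, 5.6, 5.3, 5.3, 4.8, 3.4
The 2 values of 5.6 occupy positions 7–8 → average rank (7+8)/2 = 7.5.
The 2 values of 5.3 occupy positions 9–10 → average rank (9+10)/2 = 9.5.
E has value 5.6 → rank 7.5.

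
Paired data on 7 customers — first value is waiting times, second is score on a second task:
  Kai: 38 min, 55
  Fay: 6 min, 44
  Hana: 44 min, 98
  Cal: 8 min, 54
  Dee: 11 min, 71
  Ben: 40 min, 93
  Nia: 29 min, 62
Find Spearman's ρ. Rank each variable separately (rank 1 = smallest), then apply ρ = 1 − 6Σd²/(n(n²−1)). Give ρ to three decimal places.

Ranks of variable 1: 5, 1, 7, 2, 3, 6, 4
Ranks of variable 2: 3, 1, 7, 2, 5, 6, 4
d = r₁ − r₂: 2, 0, 0, 0, -2, 0, 0
d²: 4, 0, 0, 0, 4, 0, 0; Σd² = 8
ρ = 1 − 6·8/(7·48) = 1 − 48/336 = 0.857

0.857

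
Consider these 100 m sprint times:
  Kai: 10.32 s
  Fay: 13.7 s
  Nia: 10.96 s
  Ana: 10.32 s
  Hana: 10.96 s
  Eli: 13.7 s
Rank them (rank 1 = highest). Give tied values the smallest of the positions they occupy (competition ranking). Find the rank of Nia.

Sorted (descending): 13.7, 13.7, 10.96, 10.96, 10.32, 10.32
The 2 values of 13.7 occupy positions 1–2 → each gets rank 1.
The 2 values of 10.96 occupy positions 3–4 → each gets rank 3.
The 2 values of 10.32 occupy positions 5–6 → each gets rank 5.
Nia has value 10.96 s → rank 3.

3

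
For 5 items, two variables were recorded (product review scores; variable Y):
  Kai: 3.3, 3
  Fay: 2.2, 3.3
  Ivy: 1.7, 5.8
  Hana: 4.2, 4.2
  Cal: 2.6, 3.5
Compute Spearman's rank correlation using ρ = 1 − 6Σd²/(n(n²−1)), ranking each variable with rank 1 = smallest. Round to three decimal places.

Ranks of variable 1: 4, 2, 1, 5, 3
Ranks of variable 2: 1, 2, 5, 4, 3
d = r₁ − r₂: 3, 0, -4, 1, 0
d²: 9, 0, 16, 1, 0; Σd² = 26
ρ = 1 − 6·26/(5·24) = 1 − 156/120 = -0.300

-0.300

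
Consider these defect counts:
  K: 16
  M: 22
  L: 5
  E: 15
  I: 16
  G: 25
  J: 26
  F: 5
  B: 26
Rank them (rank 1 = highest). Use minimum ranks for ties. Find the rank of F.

Sorted (descending): 26, 26, 25, 22, 16, 16, 15, 5, 5
The 2 values of 26 occupy positions 1–2 → each gets rank 1.
The 2 values of 16 occupy positions 5–6 → each gets rank 5.
The 2 values of 5 occupy positions 8–9 → each gets rank 8.
F has value 5 → rank 8.

8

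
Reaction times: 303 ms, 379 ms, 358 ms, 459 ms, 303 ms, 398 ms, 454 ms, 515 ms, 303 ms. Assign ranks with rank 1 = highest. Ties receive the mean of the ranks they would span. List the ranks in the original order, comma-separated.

8, 5, 6, 2, 8, 4, 3, 1, 8

Sorted (descending): 515, 459, 454, 398, 379, 358, 303, 303, 303
The 3 values of 303 occupy positions 7–9 → average rank 8.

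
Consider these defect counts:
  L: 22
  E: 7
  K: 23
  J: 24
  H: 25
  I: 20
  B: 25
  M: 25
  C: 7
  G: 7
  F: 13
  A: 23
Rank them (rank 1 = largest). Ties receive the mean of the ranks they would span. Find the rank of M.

2

Sorted (descending): 25, 25, 25, 24, 23, 23, 22, 20, 13, 7, 7, 7
The 3 values of 25 occupy positions 1–3 → average rank 2.
The 2 values of 23 occupy positions 5–6 → average rank (5+6)/2 = 5.5.
The 3 values of 7 occupy positions 10–12 → average rank 11.
M has value 25 → rank 2.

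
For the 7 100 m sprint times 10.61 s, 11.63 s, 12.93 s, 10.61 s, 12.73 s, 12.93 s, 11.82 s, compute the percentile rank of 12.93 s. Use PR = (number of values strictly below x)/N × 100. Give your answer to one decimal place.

71.4

N = 7.
Strictly below 12.93: 5. Equal to 12.93: 2.
PR = 5/7 × 100 = 71.4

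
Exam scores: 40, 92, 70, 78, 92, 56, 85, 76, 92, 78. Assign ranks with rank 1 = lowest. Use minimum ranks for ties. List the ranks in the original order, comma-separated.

1, 8, 3, 5, 8, 2, 7, 4, 8, 5

Sorted (ascending): 40, 56, 70, 76, 78, 78, 85, 92, 92, 92
The 2 values of 78 occupy positions 5–6 → each gets rank 5.
The 3 values of 92 occupy positions 8–10 → each gets rank 8.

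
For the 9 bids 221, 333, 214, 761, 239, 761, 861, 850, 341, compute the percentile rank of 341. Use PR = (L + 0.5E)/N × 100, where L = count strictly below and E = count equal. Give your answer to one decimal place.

N = 9.
Strictly below 341: 4. Equal to 341: 1.
PR = (4 + 0.5·1)/9 × 100 = 50.0

50.0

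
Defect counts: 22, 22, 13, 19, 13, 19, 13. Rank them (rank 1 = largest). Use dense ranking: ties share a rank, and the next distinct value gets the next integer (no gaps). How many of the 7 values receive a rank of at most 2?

4

Sorted (descending): 22, 22, 19, 19, 13, 13, 13
The 2 values of 22 share dense rank 1.
The 2 values of 19 share dense rank 2.
The 3 values of 13 share dense rank 3.
Ranks ≤ 2: {1, 1, 2, 2} → 4 values.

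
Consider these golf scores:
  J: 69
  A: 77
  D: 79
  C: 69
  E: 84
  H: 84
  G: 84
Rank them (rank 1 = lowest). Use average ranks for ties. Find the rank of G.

Sorted (ascending): 69, 69, 77, 79, 84, 84, 84
The 2 values of 69 occupy positions 1–2 → average rank (1+2)/2 = 1.5.
The 3 values of 84 occupy positions 5–7 → average rank 6.
G has value 84 → rank 6.

6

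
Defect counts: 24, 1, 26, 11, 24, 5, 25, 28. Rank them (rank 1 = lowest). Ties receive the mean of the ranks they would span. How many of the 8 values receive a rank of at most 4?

Sorted (ascending): 1, 5, 11, 24, 24, 25, 26, 28
The 2 values of 24 occupy positions 4–5 → average rank (4+5)/2 = 4.5.
Ranks ≤ 4: {1, 2, 3} → 3 values.

3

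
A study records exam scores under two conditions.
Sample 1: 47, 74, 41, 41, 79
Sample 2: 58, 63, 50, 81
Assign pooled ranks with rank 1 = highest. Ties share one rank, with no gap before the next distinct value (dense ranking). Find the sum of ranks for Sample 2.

Sorted (descending): 81, 79, 74, 63, 58, 50, 47, 41, 41
The 2 values of 41 share dense rank 8.
Remaining distinct values take the next consecutive integers.
Sample 2 values → pooled ranks: 58→5, 63→4, 50→6, 81→1
Rank sum = 5 + 4 + 6 + 1 = 16

16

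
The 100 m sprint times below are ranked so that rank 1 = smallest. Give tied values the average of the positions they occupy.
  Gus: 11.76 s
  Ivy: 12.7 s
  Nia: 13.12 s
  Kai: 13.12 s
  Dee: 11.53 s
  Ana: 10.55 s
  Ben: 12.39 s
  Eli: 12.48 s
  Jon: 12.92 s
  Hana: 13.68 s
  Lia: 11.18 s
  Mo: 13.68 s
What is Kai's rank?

Sorted (ascending): 10.55, 11.18, 11.53, 11.76, 12.39, 12.48, 12.7, 12.92, 13.12, 13.12, 13.68, 13.68
The 2 values of 13.12 occupy positions 9–10 → average rank (9+10)/2 = 9.5.
The 2 values of 13.68 occupy positions 11–12 → average rank (11+12)/2 = 11.5.
Kai has value 13.12 s → rank 9.5.

9.5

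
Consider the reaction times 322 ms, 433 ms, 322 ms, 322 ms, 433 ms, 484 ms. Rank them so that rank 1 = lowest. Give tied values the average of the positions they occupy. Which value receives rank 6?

484

Sorted (ascending): 322, 322, 322, 433, 433, 484
The 3 values of 322 occupy positions 1–3 → average rank 2.
The 2 values of 433 occupy positions 4–5 → average rank (4+5)/2 = 4.5.
Rank 6 → value 484.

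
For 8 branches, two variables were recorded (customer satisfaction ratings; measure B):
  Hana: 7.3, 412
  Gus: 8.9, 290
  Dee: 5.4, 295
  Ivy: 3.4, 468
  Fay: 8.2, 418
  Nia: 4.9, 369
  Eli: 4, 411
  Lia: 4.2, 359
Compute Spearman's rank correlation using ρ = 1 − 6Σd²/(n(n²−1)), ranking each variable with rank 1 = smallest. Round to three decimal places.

-0.381

Ranks of variable 1: 6, 8, 5, 1, 7, 4, 2, 3
Ranks of variable 2: 6, 1, 2, 8, 7, 4, 5, 3
d = r₁ − r₂: 0, 7, 3, -7, 0, 0, -3, 0
d²: 0, 49, 9, 49, 0, 0, 9, 0; Σd² = 116
ρ = 1 − 6·116/(8·63) = 1 − 696/504 = -0.381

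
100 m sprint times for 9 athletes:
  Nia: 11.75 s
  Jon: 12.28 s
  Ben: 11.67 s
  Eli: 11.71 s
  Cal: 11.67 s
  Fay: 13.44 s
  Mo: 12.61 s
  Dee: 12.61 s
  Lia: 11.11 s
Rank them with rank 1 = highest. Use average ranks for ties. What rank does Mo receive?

Sorted (descending): 13.44, 12.61, 12.61, 12.28, 11.75, 11.71, 11.67, 11.67, 11.11
The 2 values of 12.61 occupy positions 2–3 → average rank (2+3)/2 = 2.5.
The 2 values of 11.67 occupy positions 7–8 → average rank (7+8)/2 = 7.5.
Mo has value 12.61 s → rank 2.5.

2.5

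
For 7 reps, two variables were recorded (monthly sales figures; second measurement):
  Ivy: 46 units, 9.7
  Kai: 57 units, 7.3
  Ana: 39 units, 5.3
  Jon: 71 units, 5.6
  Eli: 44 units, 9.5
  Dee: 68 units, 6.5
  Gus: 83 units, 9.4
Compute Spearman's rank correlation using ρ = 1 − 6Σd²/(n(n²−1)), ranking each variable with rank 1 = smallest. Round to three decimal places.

Ranks of variable 1: 3, 4, 1, 6, 2, 5, 7
Ranks of variable 2: 7, 4, 1, 2, 6, 3, 5
d = r₁ − r₂: -4, 0, 0, 4, -4, 2, 2
d²: 16, 0, 0, 16, 16, 4, 4; Σd² = 56
ρ = 1 − 6·56/(7·48) = 1 − 336/336 = 0.000

0.000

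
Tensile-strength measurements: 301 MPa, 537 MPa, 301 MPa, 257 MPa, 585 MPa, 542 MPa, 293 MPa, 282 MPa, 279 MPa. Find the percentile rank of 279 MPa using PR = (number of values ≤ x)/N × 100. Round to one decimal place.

22.2

N = 9.
Strictly below 279: 1. Equal to 279: 1.
PR = 2/9 × 100 = 22.2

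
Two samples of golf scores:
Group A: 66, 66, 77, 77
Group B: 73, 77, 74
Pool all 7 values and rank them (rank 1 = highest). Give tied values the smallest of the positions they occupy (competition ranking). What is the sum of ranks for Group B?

Sorted (descending): 77, 77, 77, 74, 73, 66, 66
The 3 values of 77 occupy positions 1–3 → each gets rank 1.
The 2 values of 66 occupy positions 6–7 → each gets rank 6.
Group B values → pooled ranks: 73→5, 77→1, 74→4
Rank sum = 5 + 1 + 4 = 10

10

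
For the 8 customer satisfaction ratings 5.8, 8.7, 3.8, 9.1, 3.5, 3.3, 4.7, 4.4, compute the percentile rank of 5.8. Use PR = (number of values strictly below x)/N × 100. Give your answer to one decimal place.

62.5

N = 8.
Strictly below 5.8: 5. Equal to 5.8: 1.
PR = 5/8 × 100 = 62.5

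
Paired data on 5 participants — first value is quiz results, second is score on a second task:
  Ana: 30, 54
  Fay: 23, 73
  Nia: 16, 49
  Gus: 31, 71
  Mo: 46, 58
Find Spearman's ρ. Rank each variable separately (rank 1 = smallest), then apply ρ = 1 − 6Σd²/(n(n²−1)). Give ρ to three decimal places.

Ranks of variable 1: 3, 2, 1, 4, 5
Ranks of variable 2: 2, 5, 1, 4, 3
d = r₁ − r₂: 1, -3, 0, 0, 2
d²: 1, 9, 0, 0, 4; Σd² = 14
ρ = 1 − 6·14/(5·24) = 1 − 84/120 = 0.300

0.300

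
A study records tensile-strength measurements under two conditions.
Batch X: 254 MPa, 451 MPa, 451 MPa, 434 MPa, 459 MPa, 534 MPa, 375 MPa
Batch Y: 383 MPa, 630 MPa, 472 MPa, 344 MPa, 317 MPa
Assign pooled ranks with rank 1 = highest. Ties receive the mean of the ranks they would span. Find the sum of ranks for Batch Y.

33

Sorted (descending): 630, 534, 472, 459, 451, 451, 434, 383, 375, 344, 317, 254
The 2 values of 451 occupy positions 5–6 → average rank (5+6)/2 = 5.5.
Batch Y values → pooled ranks: 383→8, 630→1, 472→3, 344→10, 317→11
Rank sum = 8 + 1 + 3 + 10 + 11 = 33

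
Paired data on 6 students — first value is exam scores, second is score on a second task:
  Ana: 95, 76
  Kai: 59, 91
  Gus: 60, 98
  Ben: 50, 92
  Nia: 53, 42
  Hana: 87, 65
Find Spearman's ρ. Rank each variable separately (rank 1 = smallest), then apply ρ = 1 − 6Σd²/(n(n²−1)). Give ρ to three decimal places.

-0.143

Ranks of variable 1: 6, 3, 4, 1, 2, 5
Ranks of variable 2: 3, 4, 6, 5, 1, 2
d = r₁ − r₂: 3, -1, -2, -4, 1, 3
d²: 9, 1, 4, 16, 1, 9; Σd² = 40
ρ = 1 − 6·40/(6·35) = 1 − 240/210 = -0.143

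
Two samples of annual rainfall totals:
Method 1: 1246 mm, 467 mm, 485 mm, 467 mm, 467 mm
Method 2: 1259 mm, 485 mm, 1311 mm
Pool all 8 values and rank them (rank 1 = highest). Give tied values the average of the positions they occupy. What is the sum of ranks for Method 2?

7.5

Sorted (descending): 1311, 1259, 1246, 485, 485, 467, 467, 467
The 2 values of 485 occupy positions 4–5 → average rank (4+5)/2 = 4.5.
The 3 values of 467 occupy positions 6–8 → average rank 7.
Method 2 values → pooled ranks: 1259→2, 485→4.5, 1311→1
Rank sum = 2 + 4.5 + 1 = 7.5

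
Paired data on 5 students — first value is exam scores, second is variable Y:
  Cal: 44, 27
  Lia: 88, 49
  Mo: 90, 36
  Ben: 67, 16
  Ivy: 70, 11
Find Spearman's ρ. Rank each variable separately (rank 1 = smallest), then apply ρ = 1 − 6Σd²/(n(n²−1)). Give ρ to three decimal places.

0.500

Ranks of variable 1: 1, 4, 5, 2, 3
Ranks of variable 2: 3, 5, 4, 2, 1
d = r₁ − r₂: -2, -1, 1, 0, 2
d²: 4, 1, 1, 0, 4; Σd² = 10
ρ = 1 − 6·10/(5·24) = 1 − 60/120 = 0.500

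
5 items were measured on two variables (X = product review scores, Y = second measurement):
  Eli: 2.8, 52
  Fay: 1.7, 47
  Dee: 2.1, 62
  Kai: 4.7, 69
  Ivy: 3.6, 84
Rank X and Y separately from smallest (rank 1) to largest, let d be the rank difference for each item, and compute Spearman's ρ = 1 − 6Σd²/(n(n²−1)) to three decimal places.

Ranks of variable 1: 3, 1, 2, 5, 4
Ranks of variable 2: 2, 1, 3, 4, 5
d = r₁ − r₂: 1, 0, -1, 1, -1
d²: 1, 0, 1, 1, 1; Σd² = 4
ρ = 1 − 6·4/(5·24) = 1 − 24/120 = 0.800

0.800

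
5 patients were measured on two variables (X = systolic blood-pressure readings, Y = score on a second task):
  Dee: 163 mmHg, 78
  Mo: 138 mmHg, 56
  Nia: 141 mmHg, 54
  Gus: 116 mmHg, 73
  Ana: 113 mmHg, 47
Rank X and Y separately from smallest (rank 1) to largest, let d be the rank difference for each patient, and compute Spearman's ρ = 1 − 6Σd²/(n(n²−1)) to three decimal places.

Ranks of variable 1: 5, 3, 4, 2, 1
Ranks of variable 2: 5, 3, 2, 4, 1
d = r₁ − r₂: 0, 0, 2, -2, 0
d²: 0, 0, 4, 4, 0; Σd² = 8
ρ = 1 − 6·8/(5·24) = 1 − 48/120 = 0.600

0.600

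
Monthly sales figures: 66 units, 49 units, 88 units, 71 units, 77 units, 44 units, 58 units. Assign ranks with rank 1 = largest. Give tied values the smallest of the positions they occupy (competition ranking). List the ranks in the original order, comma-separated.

4, 6, 1, 3, 2, 7, 5

Sorted (descending): 88, 77, 71, 66, 58, 49, 44
No ties — each value takes its position as its rank.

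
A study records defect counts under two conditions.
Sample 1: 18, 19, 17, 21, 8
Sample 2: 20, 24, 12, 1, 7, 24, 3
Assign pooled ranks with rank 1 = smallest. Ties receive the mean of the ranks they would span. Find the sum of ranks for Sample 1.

Sorted (ascending): 1, 3, 7, 8, 12, 17, 18, 19, 20, 21, 24, 24
The 2 values of 24 occupy positions 11–12 → average rank (11+12)/2 = 11.5.
Sample 1 values → pooled ranks: 18→7, 19→8, 17→6, 21→10, 8→4
Rank sum = 7 + 8 + 6 + 10 + 4 = 35

35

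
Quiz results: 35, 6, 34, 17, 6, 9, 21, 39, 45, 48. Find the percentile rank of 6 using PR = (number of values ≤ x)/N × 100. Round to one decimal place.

N = 10.
Strictly below 6: 0. Equal to 6: 2.
PR = 2/10 × 100 = 20.0

20.0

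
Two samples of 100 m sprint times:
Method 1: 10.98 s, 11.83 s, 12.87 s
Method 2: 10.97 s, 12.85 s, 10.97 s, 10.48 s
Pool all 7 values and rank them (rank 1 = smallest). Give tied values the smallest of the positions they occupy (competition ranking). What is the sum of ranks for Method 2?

11

Sorted (ascending): 10.48, 10.97, 10.97, 10.98, 11.83, 12.85, 12.87
The 2 values of 10.97 occupy positions 2–3 → each gets rank 2.
Method 2 values → pooled ranks: 10.97→2, 12.85→6, 10.97→2, 10.48→1
Rank sum = 2 + 6 + 2 + 1 = 11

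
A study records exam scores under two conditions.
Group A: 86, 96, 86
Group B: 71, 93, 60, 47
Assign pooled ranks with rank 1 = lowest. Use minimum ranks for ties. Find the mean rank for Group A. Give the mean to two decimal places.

5.00

Sorted (ascending): 47, 60, 71, 86, 86, 93, 96
The 2 values of 86 occupy positions 4–5 → each gets rank 4.
Group A values → pooled ranks: 86→4, 96→7, 86→4
Mean rank = (4 + 7 + 4) / 3 = 5.00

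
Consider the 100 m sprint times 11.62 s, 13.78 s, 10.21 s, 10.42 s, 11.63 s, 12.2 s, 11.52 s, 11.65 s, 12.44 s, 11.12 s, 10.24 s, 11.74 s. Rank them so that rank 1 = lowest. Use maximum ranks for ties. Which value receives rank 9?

Sorted (ascending): 10.21, 10.24, 10.42, 11.12, 11.52, 11.62, 11.63, 11.65, 11.74, 12.2, 12.44, 13.78
No ties — each value takes its position as its rank.
Rank 9 → value 11.74.

11.74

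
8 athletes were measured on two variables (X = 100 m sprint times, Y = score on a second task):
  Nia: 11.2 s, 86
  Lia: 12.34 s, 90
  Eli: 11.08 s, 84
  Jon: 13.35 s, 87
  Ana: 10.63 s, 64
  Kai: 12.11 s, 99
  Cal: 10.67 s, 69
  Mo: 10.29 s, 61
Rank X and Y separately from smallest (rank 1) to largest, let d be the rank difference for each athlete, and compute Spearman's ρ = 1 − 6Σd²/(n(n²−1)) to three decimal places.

0.905

Ranks of variable 1: 5, 7, 4, 8, 2, 6, 3, 1
Ranks of variable 2: 5, 7, 4, 6, 2, 8, 3, 1
d = r₁ − r₂: 0, 0, 0, 2, 0, -2, 0, 0
d²: 0, 0, 0, 4, 0, 4, 0, 0; Σd² = 8
ρ = 1 − 6·8/(8·63) = 1 − 48/504 = 0.905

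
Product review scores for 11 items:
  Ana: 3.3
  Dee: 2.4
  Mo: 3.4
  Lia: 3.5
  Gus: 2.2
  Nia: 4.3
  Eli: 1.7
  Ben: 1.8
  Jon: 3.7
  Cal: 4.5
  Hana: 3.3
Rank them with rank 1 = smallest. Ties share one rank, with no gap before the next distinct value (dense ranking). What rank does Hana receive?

5

Sorted (ascending): 1.7, 1.8, 2.2, 2.4, 3.3, 3.3, 3.4, 3.5, 3.7, 4.3, 4.5
The 2 values of 3.3 share dense rank 5.
Remaining distinct values take the next consecutive integers.
Hana has value 3.3 → rank 5.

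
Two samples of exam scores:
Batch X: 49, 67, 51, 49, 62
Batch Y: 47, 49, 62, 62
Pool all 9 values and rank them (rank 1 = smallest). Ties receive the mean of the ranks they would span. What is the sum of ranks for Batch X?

Sorted (ascending): 47, 49, 49, 49, 51, 62, 62, 62, 67
The 3 values of 49 occupy positions 2–4 → average rank 3.
The 3 values of 62 occupy positions 6–8 → average rank 7.
Batch X values → pooled ranks: 49→3, 67→9, 51→5, 49→3, 62→7
Rank sum = 3 + 9 + 5 + 3 + 7 = 27

27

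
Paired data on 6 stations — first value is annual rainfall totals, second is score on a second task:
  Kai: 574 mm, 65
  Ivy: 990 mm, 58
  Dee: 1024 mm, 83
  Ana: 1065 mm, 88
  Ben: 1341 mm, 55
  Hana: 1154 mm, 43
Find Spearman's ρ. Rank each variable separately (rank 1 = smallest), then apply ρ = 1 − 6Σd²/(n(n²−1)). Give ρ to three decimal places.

-0.429

Ranks of variable 1: 1, 2, 3, 4, 6, 5
Ranks of variable 2: 4, 3, 5, 6, 2, 1
d = r₁ − r₂: -3, -1, -2, -2, 4, 4
d²: 9, 1, 4, 4, 16, 16; Σd² = 50
ρ = 1 − 6·50/(6·35) = 1 − 300/210 = -0.429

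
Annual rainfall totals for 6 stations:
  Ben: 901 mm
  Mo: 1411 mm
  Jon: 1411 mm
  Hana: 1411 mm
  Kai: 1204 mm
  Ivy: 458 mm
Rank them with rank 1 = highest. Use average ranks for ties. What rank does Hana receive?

Sorted (descending): 1411, 1411, 1411, 1204, 901, 458
The 3 values of 1411 occupy positions 1–3 → average rank 2.
Hana has value 1411 mm → rank 2.

2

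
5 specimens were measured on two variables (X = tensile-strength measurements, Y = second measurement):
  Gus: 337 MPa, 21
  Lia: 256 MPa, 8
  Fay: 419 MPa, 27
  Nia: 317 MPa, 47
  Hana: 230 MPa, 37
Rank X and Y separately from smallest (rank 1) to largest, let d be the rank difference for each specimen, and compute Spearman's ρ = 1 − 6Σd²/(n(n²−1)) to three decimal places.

-0.100

Ranks of variable 1: 4, 2, 5, 3, 1
Ranks of variable 2: 2, 1, 3, 5, 4
d = r₁ − r₂: 2, 1, 2, -2, -3
d²: 4, 1, 4, 4, 9; Σd² = 22
ρ = 1 − 6·22/(5·24) = 1 − 132/120 = -0.100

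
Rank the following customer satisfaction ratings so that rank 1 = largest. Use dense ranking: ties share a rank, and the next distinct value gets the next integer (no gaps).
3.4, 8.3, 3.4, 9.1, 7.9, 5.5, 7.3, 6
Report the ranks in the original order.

Sorted (descending): 9.1, 8.3, 7.9, 7.3, 6, 5.5, 3.4, 3.4
The 2 values of 3.4 share dense rank 7.
Remaining distinct values take the next consecutive integers.

7, 2, 7, 1, 3, 6, 4, 5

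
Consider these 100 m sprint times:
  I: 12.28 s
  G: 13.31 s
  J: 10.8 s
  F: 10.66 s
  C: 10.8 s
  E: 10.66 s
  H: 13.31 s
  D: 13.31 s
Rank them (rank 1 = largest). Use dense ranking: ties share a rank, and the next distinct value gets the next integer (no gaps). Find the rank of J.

Sorted (descending): 13.31, 13.31, 13.31, 12.28, 10.8, 10.8, 10.66, 10.66
The 3 values of 13.31 share dense rank 1.
The 2 values of 10.8 share dense rank 3.
The 2 values of 10.66 share dense rank 4.
Remaining distinct values take the next consecutive integers.
J has value 10.8 s → rank 3.

3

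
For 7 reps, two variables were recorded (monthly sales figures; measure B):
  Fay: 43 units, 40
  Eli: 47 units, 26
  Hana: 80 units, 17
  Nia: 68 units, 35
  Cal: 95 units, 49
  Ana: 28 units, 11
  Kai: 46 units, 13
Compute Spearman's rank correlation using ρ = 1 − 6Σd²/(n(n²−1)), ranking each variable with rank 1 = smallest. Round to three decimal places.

Ranks of variable 1: 2, 4, 6, 5, 7, 1, 3
Ranks of variable 2: 6, 4, 3, 5, 7, 1, 2
d = r₁ − r₂: -4, 0, 3, 0, 0, 0, 1
d²: 16, 0, 9, 0, 0, 0, 1; Σd² = 26
ρ = 1 − 6·26/(7·48) = 1 − 156/336 = 0.536

0.536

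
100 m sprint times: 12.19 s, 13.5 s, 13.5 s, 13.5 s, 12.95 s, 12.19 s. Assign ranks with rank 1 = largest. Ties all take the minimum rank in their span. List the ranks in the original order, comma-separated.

Sorted (descending): 13.5, 13.5, 13.5, 12.95, 12.19, 12.19
The 3 values of 13.5 occupy positions 1–3 → each gets rank 1.
The 2 values of 12.19 occupy positions 5–6 → each gets rank 5.

5, 1, 1, 1, 4, 5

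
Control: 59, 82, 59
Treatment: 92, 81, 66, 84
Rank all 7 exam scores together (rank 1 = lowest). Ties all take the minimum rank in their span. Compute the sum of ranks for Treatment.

Sorted (ascending): 59, 59, 66, 81, 82, 84, 92
The 2 values of 59 occupy positions 1–2 → each gets rank 1.
Treatment values → pooled ranks: 92→7, 81→4, 66→3, 84→6
Rank sum = 7 + 4 + 3 + 6 = 20

20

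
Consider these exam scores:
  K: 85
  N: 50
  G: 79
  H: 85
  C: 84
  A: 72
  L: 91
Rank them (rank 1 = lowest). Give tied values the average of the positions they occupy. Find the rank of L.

7

Sorted (ascending): 50, 72, 79, 84, 85, 85, 91
The 2 values of 85 occupy positions 5–6 → average rank (5+6)/2 = 5.5.
L has value 91 → rank 7.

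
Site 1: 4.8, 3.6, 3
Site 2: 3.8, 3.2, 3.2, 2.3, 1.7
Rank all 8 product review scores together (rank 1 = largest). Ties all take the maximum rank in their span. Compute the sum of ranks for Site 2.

Sorted (descending): 4.8, 3.8, 3.6, 3.2, 3.2, 3, 2.3, 1.7
The 2 values of 3.2 occupy positions 4–5 → each gets rank 5.
Site 2 values → pooled ranks: 3.8→2, 3.2→5, 3.2→5, 2.3→7, 1.7→8
Rank sum = 2 + 5 + 5 + 7 + 8 = 27

27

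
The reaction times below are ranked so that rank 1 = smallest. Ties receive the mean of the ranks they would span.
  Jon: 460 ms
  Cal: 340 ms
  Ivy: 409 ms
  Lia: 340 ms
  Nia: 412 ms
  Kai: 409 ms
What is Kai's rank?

3.5

Sorted (ascending): 340, 340, 409, 409, 412, 460
The 2 values of 340 occupy positions 1–2 → average rank (1+2)/2 = 1.5.
The 2 values of 409 occupy positions 3–4 → average rank (3+4)/2 = 3.5.
Kai has value 409 ms → rank 3.5.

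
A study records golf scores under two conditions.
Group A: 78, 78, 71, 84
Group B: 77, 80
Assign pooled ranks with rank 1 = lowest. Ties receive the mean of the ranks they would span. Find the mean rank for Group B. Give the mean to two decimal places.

3.50

Sorted (ascending): 71, 77, 78, 78, 80, 84
The 2 values of 78 occupy positions 3–4 → average rank (3+4)/2 = 3.5.
Group B values → pooled ranks: 77→2, 80→5
Mean rank = (2 + 5) / 2 = 3.50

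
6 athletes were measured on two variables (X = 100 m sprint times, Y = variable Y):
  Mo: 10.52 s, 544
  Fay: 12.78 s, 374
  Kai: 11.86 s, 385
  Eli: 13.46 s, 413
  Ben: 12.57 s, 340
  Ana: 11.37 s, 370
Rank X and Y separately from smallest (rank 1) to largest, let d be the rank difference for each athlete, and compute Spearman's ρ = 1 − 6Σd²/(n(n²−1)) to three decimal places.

Ranks of variable 1: 1, 5, 3, 6, 4, 2
Ranks of variable 2: 6, 3, 4, 5, 1, 2
d = r₁ − r₂: -5, 2, -1, 1, 3, 0
d²: 25, 4, 1, 1, 9, 0; Σd² = 40
ρ = 1 − 6·40/(6·35) = 1 − 240/210 = -0.143

-0.143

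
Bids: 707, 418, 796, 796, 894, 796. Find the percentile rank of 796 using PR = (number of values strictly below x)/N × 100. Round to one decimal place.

33.3

N = 6.
Strictly below 796: 2. Equal to 796: 3.
PR = 2/6 × 100 = 33.3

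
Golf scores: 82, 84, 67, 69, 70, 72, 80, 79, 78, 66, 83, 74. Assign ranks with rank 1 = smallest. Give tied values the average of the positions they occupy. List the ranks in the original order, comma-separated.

Sorted (ascending): 66, 67, 69, 70, 72, 74, 78, 79, 80, 82, 83, 84
No ties — each value takes its position as its rank.

10, 12, 2, 3, 4, 5, 9, 8, 7, 1, 11, 6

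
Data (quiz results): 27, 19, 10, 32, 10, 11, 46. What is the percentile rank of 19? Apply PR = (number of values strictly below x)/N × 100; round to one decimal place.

N = 7.
Strictly below 19: 3. Equal to 19: 1.
PR = 3/7 × 100 = 42.9

42.9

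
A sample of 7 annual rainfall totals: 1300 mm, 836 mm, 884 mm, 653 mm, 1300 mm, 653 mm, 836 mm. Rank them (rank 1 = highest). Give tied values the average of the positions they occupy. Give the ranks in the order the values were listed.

Sorted (descending): 1300, 1300, 884, 836, 836, 653, 653
The 2 values of 1300 occupy positions 1–2 → average rank (1+2)/2 = 1.5.
The 2 values of 836 occupy positions 4–5 → average rank (4+5)/2 = 4.5.
The 2 values of 653 occupy positions 6–7 → average rank (6+7)/2 = 6.5.

1.5, 4.5, 3, 6.5, 1.5, 6.5, 4.5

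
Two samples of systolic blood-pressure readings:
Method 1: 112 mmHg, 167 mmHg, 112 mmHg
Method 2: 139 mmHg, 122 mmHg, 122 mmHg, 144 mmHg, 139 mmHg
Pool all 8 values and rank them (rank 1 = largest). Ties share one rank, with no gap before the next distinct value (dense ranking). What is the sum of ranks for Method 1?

Sorted (descending): 167, 144, 139, 139, 122, 122, 112, 112
The 2 values of 139 share dense rank 3.
The 2 values of 122 share dense rank 4.
The 2 values of 112 share dense rank 5.
Remaining distinct values take the next consecutive integers.
Method 1 values → pooled ranks: 112→5, 167→1, 112→5
Rank sum = 5 + 1 + 5 = 11

11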